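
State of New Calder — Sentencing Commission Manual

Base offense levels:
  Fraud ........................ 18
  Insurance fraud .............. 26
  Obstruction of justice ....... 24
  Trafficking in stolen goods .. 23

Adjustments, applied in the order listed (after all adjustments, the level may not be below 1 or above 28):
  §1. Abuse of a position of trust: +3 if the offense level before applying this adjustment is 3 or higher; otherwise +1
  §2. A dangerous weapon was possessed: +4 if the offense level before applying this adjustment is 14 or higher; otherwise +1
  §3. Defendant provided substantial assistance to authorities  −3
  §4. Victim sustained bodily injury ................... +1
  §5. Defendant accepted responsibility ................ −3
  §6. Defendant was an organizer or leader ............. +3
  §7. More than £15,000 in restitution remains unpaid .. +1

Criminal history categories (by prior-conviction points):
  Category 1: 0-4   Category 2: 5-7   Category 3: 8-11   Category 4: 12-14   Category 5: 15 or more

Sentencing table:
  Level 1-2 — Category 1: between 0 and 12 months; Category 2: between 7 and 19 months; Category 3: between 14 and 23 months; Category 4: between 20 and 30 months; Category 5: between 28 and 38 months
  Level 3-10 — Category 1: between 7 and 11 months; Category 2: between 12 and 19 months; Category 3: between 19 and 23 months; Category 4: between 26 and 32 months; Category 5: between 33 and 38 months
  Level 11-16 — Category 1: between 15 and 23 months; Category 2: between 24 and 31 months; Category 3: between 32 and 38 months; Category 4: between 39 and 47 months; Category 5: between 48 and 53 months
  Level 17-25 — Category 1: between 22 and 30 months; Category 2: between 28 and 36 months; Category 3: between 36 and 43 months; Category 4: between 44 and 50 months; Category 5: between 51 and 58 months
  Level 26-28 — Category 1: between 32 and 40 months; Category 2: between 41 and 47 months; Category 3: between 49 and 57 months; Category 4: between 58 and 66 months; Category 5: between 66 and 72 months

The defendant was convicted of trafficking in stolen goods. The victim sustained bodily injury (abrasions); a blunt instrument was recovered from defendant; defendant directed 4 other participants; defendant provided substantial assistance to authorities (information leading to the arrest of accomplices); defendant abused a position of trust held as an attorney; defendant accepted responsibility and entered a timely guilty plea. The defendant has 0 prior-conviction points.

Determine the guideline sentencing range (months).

32-40 months

Base offense level for trafficking in stolen goods: 23.
§1 applies (level before this adjustment is 23 ≥ 3, so +3): 23 + 3 = 26.
§2 applies (level before this adjustment is 26 ≥ 14, so +4): 26 + 4 = 30.
§3 applies: 30 − 3 = 27.
§4 applies: 27 + 1 = 28.
§5 applies: 28 − 3 = 25.
§6 applies: 25 + 3 = 28.
§7 does not apply.
Final offense level: 28.
Criminal history: 0 prior points → Category 1 (0-4).
Level 28 falls in the 26-28 band.
Grid: Level 26-28 × Category 1 = 32-40 months.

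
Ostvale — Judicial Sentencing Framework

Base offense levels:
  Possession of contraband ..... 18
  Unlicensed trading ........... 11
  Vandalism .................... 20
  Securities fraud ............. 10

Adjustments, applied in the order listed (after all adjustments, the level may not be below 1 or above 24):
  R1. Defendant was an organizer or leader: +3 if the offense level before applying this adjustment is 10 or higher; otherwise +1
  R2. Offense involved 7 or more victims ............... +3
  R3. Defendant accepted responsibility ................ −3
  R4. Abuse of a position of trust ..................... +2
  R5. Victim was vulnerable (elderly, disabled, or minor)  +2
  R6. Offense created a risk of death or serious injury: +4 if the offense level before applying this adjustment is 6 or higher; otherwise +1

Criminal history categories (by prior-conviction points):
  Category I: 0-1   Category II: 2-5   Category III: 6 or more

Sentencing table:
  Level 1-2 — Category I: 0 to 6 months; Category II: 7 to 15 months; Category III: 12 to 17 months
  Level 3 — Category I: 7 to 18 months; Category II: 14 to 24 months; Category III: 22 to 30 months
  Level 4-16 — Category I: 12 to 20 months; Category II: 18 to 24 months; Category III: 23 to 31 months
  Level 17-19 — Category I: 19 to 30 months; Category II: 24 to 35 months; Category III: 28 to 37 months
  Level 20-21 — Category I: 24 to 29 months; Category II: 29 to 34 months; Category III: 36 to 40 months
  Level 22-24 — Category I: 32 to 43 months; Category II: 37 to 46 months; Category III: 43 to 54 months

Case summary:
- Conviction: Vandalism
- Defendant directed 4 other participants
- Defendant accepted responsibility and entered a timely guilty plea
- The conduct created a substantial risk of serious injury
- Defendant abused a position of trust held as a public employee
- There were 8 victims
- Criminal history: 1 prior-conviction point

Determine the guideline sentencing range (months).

Base offense level for vandalism: 20.
R1 applies (level before this adjustment is 20 ≥ 10, so +3): 20 + 3 = 23.
R2 applies: 23 + 3 = 26.
R3 applies: 26 − 3 = 23.
R4 applies: 23 + 2 = 25.
R6 applies (level before this adjustment is 25 ≥ 6, so +4): 25 + 4 = 29.
Level 29 exceeds the maximum of 24; capped at 24.
Final offense level: 24.
Criminal history: 1 prior point → Category I (0-1).
Level 24 falls in the 22-24 band.
Grid: Level 22-24 × Category I = 32-43 months.

32-43 months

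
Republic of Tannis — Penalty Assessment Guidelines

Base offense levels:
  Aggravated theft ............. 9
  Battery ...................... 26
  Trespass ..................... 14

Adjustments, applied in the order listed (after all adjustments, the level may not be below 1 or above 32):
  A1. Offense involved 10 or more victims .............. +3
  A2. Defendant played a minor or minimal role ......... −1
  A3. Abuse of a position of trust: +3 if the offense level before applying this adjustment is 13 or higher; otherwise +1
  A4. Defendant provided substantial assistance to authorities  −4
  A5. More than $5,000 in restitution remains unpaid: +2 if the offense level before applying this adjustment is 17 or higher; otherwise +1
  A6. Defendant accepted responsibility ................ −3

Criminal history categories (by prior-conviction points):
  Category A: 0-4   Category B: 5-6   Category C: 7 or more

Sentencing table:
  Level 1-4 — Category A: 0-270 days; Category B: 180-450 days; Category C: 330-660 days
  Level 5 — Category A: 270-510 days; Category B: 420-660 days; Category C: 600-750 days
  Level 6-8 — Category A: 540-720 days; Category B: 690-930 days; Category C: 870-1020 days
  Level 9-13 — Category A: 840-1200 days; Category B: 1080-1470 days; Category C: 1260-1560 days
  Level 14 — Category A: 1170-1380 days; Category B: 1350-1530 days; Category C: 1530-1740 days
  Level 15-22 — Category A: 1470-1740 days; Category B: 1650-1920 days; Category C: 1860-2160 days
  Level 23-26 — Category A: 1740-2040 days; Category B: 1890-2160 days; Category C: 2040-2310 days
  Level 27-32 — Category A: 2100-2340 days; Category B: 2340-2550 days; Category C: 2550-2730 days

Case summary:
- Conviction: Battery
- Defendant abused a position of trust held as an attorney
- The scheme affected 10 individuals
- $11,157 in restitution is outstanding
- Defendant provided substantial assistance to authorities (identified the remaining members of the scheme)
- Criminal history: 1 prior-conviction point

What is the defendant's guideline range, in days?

2100-2340 days

Base offense level for battery: 26.
A1 applies: 26 + 3 = 29.
A3 applies (level before this adjustment is 29 ≥ 13, so +3): 29 + 3 = 32.
A4 applies: 32 − 4 = 28.
A5 applies (level before this adjustment is 28 ≥ 17, so +2): 28 + 2 = 30.
Final offense level: 30.
Criminal history: 1 prior point → Category A (0-4).
Level 30 falls in the 27-32 band.
Grid: Level 27-32 × Category A = 2100-2340 days.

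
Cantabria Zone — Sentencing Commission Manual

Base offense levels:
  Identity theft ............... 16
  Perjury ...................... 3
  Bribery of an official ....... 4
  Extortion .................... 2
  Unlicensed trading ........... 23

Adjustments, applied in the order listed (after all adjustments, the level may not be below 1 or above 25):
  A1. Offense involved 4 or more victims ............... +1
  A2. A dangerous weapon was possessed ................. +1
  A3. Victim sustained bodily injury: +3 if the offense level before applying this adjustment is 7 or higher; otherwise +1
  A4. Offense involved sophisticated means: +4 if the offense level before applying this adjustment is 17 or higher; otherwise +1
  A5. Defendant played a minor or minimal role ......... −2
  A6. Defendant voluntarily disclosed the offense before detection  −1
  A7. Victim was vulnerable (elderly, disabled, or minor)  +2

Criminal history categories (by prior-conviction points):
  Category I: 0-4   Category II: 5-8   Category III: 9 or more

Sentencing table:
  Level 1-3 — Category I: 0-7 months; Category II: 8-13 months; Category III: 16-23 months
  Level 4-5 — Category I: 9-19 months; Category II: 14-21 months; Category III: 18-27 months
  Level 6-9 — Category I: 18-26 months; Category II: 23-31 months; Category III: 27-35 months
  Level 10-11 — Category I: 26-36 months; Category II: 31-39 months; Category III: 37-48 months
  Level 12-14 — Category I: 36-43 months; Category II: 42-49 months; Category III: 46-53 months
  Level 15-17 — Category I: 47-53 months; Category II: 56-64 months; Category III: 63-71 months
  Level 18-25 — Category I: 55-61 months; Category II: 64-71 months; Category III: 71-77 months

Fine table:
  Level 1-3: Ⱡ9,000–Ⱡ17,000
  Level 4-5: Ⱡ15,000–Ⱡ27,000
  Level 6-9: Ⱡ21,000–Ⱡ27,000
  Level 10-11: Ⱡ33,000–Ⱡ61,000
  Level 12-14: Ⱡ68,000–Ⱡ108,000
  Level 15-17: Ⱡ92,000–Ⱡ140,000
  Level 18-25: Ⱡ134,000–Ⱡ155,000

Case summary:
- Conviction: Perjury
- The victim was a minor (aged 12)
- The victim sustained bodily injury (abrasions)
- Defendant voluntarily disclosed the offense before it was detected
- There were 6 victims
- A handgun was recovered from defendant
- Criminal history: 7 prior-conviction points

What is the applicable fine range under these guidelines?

Ⱡ21,000–Ⱡ27,000

Base offense level for perjury: 3.
A1 applies: 3 + 1 = 4.
A2 applies: 4 + 1 = 5.
A3 applies (level before this adjustment is 5 < 7, so +1): 5 + 1 = 6.
A6 applies: 6 − 1 = 5.
A7 applies: 5 + 2 = 7.
Final offense level: 7.
Level 7 falls in the 6-9 band.
Fine table: Level 6-9 → Ⱡ21,000–Ⱡ27,000.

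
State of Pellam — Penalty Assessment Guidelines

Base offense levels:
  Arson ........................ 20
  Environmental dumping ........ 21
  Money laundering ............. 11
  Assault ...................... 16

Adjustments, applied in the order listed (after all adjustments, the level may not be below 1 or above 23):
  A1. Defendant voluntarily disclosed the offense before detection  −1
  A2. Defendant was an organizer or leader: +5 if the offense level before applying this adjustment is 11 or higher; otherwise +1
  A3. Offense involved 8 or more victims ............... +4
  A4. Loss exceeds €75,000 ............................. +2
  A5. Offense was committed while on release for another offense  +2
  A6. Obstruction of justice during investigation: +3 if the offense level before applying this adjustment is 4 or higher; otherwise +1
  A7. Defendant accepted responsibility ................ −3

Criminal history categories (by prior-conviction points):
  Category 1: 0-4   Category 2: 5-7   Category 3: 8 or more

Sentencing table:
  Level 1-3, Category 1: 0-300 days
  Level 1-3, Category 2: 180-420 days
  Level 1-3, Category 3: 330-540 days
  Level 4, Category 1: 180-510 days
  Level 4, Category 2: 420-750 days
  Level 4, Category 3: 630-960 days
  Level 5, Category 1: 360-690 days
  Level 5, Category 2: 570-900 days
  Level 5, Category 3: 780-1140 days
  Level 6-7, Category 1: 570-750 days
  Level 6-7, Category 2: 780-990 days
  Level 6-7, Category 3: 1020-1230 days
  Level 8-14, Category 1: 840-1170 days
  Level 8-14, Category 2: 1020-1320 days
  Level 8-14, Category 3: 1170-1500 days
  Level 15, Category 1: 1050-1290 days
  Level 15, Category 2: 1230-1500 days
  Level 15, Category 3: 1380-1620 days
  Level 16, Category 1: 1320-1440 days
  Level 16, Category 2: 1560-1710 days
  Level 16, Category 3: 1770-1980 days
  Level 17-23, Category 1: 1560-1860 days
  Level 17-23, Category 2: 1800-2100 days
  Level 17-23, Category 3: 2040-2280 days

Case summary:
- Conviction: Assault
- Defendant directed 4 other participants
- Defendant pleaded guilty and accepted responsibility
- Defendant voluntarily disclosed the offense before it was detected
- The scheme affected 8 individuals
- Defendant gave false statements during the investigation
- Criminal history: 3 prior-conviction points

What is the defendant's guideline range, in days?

Base offense level for assault: 16.
A1 applies: 16 − 1 = 15.
A2 applies (level before this adjustment is 15 ≥ 11, so +5): 15 + 5 = 20.
A3 applies: 20 + 4 = 24.
A6 applies (level before this adjustment is 24 ≥ 4, so +3): 24 + 3 = 27.
A7 applies: 27 − 3 = 24.
Level 24 exceeds the maximum of 23; capped at 23.
Final offense level: 23.
Criminal history: 3 prior points → Category 1 (0-4).
Level 23 falls in the 17-23 band.
Grid: Level 17-23 × Category 1 = 1560-1860 days.

1560-1860 days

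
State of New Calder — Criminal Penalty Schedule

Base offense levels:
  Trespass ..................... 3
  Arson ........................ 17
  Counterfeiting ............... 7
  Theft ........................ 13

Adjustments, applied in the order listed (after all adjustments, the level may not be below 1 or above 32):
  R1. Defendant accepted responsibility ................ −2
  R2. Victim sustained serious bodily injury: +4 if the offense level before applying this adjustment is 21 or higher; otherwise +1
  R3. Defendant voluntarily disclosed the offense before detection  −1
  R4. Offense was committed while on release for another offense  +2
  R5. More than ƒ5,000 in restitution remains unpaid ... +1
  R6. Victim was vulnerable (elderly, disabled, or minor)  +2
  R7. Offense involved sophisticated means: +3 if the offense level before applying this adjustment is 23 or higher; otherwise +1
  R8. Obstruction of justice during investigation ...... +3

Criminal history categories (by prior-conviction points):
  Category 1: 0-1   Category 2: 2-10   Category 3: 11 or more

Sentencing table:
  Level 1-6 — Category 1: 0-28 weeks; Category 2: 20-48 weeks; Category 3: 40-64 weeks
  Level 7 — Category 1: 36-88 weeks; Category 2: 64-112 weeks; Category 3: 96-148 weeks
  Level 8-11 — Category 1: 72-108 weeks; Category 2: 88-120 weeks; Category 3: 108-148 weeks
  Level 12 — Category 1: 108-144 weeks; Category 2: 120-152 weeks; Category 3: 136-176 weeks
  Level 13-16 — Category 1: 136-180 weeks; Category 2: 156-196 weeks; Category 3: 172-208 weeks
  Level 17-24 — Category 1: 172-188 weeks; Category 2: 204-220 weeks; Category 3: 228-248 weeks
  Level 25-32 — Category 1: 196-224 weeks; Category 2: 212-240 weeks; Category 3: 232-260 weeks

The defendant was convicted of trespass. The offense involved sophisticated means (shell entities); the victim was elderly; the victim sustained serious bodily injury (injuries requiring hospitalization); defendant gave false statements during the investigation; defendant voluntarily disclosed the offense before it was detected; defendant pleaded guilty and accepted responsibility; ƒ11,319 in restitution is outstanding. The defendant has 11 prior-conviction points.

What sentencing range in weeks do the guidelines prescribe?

Base offense level for trespass: 3.
R1 applies: 3 − 2 = 1.
R2 applies (level before this adjustment is 1 < 21, so +1): 1 + 1 = 2.
R3 applies: 2 − 1 = 1.
R4 does not apply.
R5 applies: 1 + 1 = 2.
R6 applies: 2 + 2 = 4.
R7 applies (level before this adjustment is 4 < 23, so +1): 4 + 1 = 5.
R8 applies: 5 + 3 = 8.
Final offense level: 8.
Criminal history: 11 prior points → Category 3 (11+).
Level 8 falls in the 8-11 band.
Grid: Level 8-11 × Category 3 = 108-148 weeks.

108-148 weeks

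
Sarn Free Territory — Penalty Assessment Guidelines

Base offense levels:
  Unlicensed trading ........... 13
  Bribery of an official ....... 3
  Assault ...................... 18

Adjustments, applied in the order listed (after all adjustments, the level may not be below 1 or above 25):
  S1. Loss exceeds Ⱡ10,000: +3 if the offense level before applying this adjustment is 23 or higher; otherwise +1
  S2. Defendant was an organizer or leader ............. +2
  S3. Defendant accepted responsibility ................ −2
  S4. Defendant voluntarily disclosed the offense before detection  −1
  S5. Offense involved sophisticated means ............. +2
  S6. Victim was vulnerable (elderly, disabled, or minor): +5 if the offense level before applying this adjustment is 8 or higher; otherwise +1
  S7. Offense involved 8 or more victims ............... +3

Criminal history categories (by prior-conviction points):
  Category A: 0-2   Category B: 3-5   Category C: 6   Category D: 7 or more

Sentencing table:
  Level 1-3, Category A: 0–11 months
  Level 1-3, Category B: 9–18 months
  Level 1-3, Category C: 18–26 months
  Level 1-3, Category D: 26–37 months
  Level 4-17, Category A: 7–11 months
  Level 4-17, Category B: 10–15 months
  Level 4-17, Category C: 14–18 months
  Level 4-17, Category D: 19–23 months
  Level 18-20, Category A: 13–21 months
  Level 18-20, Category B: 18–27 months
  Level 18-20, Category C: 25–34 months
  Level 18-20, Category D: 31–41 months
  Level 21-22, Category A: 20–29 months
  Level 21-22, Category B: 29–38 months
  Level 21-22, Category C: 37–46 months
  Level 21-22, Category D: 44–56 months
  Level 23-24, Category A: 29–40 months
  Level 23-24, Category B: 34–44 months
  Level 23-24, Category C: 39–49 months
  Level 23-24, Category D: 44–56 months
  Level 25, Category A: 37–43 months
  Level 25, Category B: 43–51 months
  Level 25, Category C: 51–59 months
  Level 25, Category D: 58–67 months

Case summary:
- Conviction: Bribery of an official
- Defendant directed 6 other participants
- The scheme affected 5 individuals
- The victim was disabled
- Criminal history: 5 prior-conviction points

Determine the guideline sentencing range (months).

10-15 months

Base offense level for bribery of an official: 3.
S1 does not apply.
S2 applies: 3 + 2 = 5.
S3 does not apply.
S5 does not apply.
S6 applies (level before this adjustment is 5 < 8, so +1): 5 + 1 = 6.
S7 does not apply.
Final offense level: 6.
Criminal history: 5 prior points → Category B (3-5).
Level 6 falls in the 4-17 band.
Grid: Level 4-17 × Category B = 10-15 months.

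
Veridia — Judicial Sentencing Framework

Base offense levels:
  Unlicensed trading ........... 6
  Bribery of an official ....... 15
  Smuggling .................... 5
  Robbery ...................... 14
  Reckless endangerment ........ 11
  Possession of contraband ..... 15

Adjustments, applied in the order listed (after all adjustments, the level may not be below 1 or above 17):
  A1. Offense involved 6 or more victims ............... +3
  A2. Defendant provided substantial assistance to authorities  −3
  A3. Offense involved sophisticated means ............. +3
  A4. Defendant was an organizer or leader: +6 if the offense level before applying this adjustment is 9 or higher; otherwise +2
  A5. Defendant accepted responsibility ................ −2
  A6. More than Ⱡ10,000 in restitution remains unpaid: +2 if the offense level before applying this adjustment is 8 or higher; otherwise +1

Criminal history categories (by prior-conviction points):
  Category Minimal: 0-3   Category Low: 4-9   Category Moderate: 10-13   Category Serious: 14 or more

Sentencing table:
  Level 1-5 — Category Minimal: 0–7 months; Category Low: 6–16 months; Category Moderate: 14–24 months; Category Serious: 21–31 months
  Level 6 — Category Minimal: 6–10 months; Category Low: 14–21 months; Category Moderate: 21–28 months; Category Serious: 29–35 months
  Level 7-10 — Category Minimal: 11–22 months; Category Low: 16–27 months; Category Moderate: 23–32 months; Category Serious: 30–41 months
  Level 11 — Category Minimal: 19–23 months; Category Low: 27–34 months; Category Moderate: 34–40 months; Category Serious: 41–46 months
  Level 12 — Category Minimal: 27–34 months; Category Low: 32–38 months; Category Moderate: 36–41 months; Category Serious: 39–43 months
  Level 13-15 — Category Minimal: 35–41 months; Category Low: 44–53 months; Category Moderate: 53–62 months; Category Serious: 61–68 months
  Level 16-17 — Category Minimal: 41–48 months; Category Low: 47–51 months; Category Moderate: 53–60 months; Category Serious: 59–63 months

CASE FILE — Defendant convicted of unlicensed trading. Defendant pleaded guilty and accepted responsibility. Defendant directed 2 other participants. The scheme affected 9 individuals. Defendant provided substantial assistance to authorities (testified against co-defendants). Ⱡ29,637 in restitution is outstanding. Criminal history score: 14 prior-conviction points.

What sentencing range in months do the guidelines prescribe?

Base offense level for unlicensed trading: 6.
A1 applies: 6 + 3 = 9.
A2 applies: 9 − 3 = 6.
A3 does not apply.
A4 applies (level before this adjustment is 6 < 9, so +2): 6 + 2 = 8.
A5 applies: 8 − 2 = 6.
A6 applies (level before this adjustment is 6 < 8, so +1): 6 + 1 = 7.
Final offense level: 7.
Criminal history: 14 prior points → Category Serious (14+).
Level 7 falls in the 7-10 band.
Grid: Level 7-10 × Category Serious = 30-41 months.

30-41 months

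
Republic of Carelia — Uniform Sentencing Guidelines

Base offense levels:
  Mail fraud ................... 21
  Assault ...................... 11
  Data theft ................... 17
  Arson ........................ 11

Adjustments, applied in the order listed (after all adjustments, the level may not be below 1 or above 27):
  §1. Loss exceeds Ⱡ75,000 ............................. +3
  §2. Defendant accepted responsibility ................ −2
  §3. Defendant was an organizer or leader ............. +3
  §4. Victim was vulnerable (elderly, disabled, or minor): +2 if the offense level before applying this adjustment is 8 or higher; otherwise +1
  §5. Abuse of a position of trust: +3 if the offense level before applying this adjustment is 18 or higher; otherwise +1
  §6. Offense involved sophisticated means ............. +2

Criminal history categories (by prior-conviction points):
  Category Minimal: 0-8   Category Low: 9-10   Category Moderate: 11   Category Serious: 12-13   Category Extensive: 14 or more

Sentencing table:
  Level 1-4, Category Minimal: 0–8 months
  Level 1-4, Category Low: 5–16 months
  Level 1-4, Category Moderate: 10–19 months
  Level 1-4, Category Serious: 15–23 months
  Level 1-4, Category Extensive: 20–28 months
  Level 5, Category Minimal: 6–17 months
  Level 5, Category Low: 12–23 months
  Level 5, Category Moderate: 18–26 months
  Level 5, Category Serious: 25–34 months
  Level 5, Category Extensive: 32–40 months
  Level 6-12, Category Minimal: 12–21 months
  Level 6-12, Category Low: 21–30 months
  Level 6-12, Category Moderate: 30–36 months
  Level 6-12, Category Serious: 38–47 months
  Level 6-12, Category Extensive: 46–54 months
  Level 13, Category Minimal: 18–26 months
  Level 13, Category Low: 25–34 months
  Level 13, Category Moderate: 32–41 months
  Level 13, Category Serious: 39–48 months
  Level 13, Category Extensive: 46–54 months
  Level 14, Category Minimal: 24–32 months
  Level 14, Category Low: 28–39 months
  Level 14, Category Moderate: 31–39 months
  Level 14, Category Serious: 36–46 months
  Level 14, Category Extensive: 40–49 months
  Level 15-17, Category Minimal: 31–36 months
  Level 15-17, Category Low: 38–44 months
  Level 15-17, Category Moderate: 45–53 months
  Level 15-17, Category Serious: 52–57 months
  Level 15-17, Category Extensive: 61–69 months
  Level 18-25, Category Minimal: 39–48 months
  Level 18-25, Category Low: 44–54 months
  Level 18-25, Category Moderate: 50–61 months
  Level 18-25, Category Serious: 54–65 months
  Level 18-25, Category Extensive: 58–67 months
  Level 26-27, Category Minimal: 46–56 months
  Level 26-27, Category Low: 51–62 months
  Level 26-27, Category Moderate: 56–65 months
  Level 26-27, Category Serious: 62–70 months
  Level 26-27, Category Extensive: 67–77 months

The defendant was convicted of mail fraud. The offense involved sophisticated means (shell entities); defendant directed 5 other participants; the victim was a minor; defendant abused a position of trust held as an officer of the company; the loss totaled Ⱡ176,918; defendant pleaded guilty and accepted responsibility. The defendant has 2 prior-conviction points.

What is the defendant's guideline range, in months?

46-56 months

Base offense level for mail fraud: 21.
§1 applies: 21 + 3 = 24.
§2 applies: 24 − 2 = 22.
§3 applies: 22 + 3 = 25.
§4 applies (level before this adjustment is 25 ≥ 8, so +2): 25 + 2 = 27.
§5 applies (level before this adjustment is 27 ≥ 18, so +3): 27 + 3 = 30.
§6 applies: 30 + 2 = 32.
Level 32 exceeds the maximum of 27; capped at 27.
Final offense level: 27.
Criminal history: 2 prior points → Category Minimal (0-8).
Level 27 falls in the 26-27 band.
Grid: Level 26-27 × Category Minimal = 46-56 months.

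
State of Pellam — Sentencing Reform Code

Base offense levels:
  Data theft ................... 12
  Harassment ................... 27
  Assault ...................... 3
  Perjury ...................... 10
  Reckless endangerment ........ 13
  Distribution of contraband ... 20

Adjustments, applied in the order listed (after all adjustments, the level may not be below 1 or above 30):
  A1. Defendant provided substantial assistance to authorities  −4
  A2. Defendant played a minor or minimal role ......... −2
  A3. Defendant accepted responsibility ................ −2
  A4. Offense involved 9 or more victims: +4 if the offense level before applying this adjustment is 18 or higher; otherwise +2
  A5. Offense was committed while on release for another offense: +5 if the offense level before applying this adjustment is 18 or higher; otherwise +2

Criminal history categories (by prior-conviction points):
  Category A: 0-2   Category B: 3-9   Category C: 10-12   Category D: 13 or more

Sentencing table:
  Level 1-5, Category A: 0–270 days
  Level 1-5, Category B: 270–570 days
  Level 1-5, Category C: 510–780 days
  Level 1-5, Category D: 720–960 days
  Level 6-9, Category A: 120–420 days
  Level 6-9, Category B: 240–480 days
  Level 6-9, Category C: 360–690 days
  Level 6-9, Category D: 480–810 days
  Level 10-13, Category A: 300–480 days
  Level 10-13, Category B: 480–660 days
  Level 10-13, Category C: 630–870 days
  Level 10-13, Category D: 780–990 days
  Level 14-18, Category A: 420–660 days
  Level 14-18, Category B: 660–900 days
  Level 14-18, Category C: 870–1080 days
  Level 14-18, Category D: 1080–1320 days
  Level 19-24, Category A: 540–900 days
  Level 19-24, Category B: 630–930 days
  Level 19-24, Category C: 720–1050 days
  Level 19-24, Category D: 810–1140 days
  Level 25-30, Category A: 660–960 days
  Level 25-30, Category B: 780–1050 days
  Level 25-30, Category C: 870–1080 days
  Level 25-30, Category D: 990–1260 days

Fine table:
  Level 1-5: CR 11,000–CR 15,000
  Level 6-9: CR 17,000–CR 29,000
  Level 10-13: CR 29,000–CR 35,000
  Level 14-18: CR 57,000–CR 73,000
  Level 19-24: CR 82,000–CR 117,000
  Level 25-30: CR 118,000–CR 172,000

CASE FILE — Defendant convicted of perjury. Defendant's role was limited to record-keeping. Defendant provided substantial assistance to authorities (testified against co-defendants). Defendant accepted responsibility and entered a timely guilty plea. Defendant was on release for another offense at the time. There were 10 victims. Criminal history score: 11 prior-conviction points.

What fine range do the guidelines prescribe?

CR 17,000–CR 29,000

Base offense level for perjury: 10.
A1 applies: 10 − 4 = 6.
A2 applies: 6 − 2 = 4.
A3 applies: 4 − 2 = 2.
A4 applies (level before this adjustment is 2 < 18, so +2): 2 + 2 = 4.
A5 applies (level before this adjustment is 4 < 18, so +2): 4 + 2 = 6.
Final offense level: 6.
Level 6 falls in the 6-9 band.
Fine table: Level 6-9 → CR 17,000–CR 29,000.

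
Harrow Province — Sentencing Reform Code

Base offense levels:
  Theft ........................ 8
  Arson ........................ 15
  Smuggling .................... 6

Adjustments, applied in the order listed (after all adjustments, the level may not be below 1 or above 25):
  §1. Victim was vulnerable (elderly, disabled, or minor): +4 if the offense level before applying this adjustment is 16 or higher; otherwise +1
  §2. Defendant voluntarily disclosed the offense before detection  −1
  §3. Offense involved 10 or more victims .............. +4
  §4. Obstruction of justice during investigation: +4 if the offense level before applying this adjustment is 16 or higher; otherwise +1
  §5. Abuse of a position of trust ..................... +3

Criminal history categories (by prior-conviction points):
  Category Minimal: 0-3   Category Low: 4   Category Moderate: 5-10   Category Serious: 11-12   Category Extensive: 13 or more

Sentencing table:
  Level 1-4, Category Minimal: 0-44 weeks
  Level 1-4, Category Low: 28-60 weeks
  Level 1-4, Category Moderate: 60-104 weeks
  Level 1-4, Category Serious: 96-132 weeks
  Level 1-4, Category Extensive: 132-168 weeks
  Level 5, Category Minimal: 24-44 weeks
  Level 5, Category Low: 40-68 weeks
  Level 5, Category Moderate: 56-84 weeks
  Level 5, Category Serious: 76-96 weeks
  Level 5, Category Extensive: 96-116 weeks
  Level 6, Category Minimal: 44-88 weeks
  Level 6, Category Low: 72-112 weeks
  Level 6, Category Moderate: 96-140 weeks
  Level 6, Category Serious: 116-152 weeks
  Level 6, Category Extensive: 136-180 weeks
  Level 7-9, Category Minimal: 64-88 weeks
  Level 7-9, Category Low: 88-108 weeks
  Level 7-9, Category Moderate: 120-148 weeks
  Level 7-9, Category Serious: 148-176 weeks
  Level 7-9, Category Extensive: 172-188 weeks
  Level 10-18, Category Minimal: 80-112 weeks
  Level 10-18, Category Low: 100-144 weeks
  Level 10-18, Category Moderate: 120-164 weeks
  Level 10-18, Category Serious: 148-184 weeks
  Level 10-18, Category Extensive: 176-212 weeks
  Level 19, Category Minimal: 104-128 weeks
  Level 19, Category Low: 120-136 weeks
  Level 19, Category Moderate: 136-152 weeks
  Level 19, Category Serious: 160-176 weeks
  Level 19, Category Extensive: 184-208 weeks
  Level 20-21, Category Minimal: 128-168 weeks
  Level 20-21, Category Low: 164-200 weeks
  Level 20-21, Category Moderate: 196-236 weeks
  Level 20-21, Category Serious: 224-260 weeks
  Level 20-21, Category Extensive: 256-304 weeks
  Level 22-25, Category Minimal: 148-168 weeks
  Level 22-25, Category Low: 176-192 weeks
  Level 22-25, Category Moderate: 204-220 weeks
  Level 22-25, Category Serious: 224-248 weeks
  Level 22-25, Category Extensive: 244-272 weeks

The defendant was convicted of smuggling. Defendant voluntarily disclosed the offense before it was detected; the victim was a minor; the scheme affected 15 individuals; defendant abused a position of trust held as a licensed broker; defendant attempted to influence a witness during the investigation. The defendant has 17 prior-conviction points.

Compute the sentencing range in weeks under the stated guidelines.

176-212 weeks

Base offense level for smuggling: 6.
§1 applies (level before this adjustment is 6 < 16, so +1): 6 + 1 = 7.
§2 applies: 7 − 1 = 6.
§3 applies: 6 + 4 = 10.
§4 applies (level before this adjustment is 10 < 16, so +1): 10 + 1 = 11.
§5 applies: 11 + 3 = 14.
Final offense level: 14.
Criminal history: 17 prior points → Category Extensive (13+).
Level 14 falls in the 10-18 band.
Grid: Level 10-18 × Category Extensive = 176-212 weeks.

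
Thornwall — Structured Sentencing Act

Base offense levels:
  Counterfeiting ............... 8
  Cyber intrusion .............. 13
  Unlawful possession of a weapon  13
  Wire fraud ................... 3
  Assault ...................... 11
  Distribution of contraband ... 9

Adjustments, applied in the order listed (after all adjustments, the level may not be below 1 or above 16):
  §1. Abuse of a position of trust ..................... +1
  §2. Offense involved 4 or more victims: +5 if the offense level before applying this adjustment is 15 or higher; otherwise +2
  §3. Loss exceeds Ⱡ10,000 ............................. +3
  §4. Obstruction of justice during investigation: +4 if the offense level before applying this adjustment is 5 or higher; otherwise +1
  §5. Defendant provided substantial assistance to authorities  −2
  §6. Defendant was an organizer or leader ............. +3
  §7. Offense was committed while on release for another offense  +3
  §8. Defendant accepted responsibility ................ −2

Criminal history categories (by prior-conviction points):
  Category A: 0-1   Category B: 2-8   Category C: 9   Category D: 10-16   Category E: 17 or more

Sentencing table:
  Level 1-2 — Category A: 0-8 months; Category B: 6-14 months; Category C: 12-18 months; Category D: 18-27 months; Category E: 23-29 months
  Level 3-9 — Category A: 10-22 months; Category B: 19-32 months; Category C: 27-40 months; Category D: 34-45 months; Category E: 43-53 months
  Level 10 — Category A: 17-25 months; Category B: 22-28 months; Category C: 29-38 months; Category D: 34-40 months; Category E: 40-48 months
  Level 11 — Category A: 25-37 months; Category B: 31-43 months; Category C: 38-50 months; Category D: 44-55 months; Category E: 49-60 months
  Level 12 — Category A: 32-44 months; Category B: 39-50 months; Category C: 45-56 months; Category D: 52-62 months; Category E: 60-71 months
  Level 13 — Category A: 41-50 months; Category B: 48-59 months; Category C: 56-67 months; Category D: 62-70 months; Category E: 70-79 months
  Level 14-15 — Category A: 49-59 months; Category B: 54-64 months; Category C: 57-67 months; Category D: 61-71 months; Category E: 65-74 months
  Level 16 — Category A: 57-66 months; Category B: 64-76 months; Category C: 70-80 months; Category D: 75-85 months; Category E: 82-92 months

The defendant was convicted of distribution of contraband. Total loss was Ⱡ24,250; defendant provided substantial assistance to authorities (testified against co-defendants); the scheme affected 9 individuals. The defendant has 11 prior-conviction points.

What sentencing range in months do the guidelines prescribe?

52-62 months

Base offense level for distribution of contraband: 9.
§2 applies (level before this adjustment is 9 < 15, so +2): 9 + 2 = 11.
§3 applies: 11 + 3 = 14.
§4 does not apply.
§5 applies: 14 − 2 = 12.
§8 does not apply.
Final offense level: 12.
Criminal history: 11 prior points → Category D (10-16).
Level 12 falls in the 12 band.
Grid: Level 12 × Category D = 52-62 months.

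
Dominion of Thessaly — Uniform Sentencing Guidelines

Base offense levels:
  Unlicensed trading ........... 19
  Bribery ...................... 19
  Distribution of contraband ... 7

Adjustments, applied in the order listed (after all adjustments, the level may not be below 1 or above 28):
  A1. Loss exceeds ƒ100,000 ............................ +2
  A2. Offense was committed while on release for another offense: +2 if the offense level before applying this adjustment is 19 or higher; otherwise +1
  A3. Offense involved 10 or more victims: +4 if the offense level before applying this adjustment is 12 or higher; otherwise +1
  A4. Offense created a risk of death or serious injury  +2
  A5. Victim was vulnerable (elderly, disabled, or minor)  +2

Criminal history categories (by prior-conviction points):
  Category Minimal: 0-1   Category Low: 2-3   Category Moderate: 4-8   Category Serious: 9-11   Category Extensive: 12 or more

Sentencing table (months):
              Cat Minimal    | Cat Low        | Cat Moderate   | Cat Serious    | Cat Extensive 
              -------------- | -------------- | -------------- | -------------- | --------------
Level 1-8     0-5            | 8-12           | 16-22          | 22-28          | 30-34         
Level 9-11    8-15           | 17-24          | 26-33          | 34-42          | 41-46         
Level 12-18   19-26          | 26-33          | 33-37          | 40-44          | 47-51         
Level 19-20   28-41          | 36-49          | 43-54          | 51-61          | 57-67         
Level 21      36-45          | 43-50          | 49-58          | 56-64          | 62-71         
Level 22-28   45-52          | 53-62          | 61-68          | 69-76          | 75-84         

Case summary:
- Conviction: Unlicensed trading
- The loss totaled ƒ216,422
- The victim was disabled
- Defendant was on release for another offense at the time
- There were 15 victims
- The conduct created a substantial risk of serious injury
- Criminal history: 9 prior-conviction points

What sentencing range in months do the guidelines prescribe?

69-76 months

Base offense level for unlicensed trading: 19.
A1 applies: 19 + 2 = 21.
A2 applies (level before this adjustment is 21 ≥ 19, so +2): 21 + 2 = 23.
A3 applies (level before this adjustment is 23 ≥ 12, so +4): 23 + 4 = 27.
A4 applies: 27 + 2 = 29.
A5 applies: 29 + 2 = 31.
Level 31 exceeds the maximum of 28; capped at 28.
Final offense level: 28.
Criminal history: 9 prior points → Category Serious (9-11).
Level 28 falls in the 22-28 band.
Grid: Level 22-28 × Category Serious = 69-76 months.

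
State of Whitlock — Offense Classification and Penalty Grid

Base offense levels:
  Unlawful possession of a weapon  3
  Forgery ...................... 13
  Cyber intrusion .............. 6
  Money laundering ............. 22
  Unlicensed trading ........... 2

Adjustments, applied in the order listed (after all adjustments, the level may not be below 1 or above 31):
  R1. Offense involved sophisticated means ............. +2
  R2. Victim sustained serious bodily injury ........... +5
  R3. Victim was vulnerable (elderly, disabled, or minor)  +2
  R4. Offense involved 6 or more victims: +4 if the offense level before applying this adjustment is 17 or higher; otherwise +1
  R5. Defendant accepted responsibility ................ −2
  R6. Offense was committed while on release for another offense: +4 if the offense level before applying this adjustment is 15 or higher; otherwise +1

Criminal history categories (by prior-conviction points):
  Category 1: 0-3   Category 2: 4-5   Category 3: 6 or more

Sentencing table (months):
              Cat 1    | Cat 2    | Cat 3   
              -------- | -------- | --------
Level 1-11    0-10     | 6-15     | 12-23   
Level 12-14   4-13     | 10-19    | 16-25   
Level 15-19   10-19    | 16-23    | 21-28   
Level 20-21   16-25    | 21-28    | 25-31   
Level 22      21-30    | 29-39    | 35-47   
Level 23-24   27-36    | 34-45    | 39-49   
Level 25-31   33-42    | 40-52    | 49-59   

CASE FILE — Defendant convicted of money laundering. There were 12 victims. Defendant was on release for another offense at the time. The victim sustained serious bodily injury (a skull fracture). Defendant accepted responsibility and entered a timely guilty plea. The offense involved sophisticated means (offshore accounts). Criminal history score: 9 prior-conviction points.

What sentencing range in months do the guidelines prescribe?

Base offense level for money laundering: 22.
R1 applies: 22 + 2 = 24.
R2 applies: 24 + 5 = 29.
R4 applies (level before this adjustment is 29 ≥ 17, so +4): 29 + 4 = 33.
R5 applies: 33 − 2 = 31.
R6 applies (level before this adjustment is 31 ≥ 15, so +4): 31 + 4 = 35.
Level 35 exceeds the maximum of 31; capped at 31.
Final offense level: 31.
Criminal history: 9 prior points → Category 3 (6+).
Level 31 falls in the 25-31 band.
Grid: Level 25-31 × Category 3 = 49-59 months.

49-59 months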